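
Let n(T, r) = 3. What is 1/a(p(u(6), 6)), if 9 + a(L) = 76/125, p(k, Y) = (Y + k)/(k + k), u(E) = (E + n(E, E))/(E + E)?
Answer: -125/1049 ≈ -0.11916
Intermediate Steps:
u(E) = (3 + E)/(2*E) (u(E) = (E + 3)/(E + E) = (3 + E)/((2*E)) = (3 + E)*(1/(2*E)) = (3 + E)/(2*E))
p(k, Y) = (Y + k)/(2*k) (p(k, Y) = (Y + k)/((2*k)) = (Y + k)*(1/(2*k)) = (Y + k)/(2*k))
a(L) = -1049/125 (a(L) = -9 + 76/125 = -1049/125)
1/a(p(u(6), 6)) = 1/(-1049/125) = -125/1049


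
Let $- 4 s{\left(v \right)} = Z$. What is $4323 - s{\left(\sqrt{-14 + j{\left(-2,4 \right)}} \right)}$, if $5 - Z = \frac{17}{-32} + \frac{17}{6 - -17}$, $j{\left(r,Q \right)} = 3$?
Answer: $\frac{12730439}{2944} \approx 4324.2$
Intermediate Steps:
$Z = \frac{3527}{736}$ ($Z = 5 - \left(\frac{17}{-32} + \frac{17}{6 - -17}\right) = 5 - \left(17 \left(- \frac{1}{32}\right) + \frac{17}{6 + 17}\right) = 5 - \left(- \frac{17}{32} + \frac{17}{23}\right) = 5 - \frac{153}{736} = \frac{3527}{736} \approx 4.7921$)
$s{\left(v \right)} = - \frac{3527}{2944}$ ($s{\left(v \right)} = \left(- \frac{1}{4}\right) \frac{3527}{736} = - \frac{3527}{2944}$)
$4323 - s{\left(\sqrt{-14 + j{\left(-2,4 \right)}} \right)} = 4323 - - \frac{3527}{2944} = 4323 + \frac{3527}{2944} = \frac{12730439}{2944}$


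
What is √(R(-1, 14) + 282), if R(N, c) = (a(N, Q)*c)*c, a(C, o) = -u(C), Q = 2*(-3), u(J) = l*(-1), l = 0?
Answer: √282 ≈ 16.793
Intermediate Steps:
u(J) = 0 (u(J) = 0*(-1) = 0)
Q = -6
a(C, o) = 0 (a(C, o) = -1*0 = 0)
R(N, c) = 0 (R(N, c) = (0*c)*c = 0*c = 0)
√(R(-1, 14) + 282) = √(0 + 282) = √282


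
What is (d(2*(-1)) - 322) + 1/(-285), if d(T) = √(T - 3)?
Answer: -91771/285 + I*√5 ≈ -322.0 + 2.2361*I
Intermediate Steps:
d(T) = √(-3 + T)
(d(2*(-1)) - 322) + 1/(-285) = (√(-3 + 2*(-1)) - 322) + 1/(-285) = (√(-3 - 2) - 322) - 1/285 = (√(-5) - 322) - 1/285 = (I*√5 - 322) - 1/285 = (-322 + I*√5) - 1/285 = -91771/285 + I*√5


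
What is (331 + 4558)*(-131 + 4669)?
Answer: 22186282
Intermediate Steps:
(331 + 4558)*(-131 + 4669) = 4889*4538 = 22186282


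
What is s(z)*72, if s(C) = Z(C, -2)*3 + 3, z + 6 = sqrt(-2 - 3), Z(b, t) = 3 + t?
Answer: 432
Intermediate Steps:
z = -6 + I*sqrt(5) (z = -6 + sqrt(-2 - 3) = -6 + sqrt(-5) = -6 + I*sqrt(5) ≈ -6.0 + 2.2361*I)
s(C) = 6 (s(C) = (3 - 2)*3 + 3 = 1*3 + 3 = 3 + 3 = 6)
s(z)*72 = 6*72 = 432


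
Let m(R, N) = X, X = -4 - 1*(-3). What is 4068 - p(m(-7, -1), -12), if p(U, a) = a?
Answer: 4080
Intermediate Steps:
X = -1 (X = -4 + 3 = -1)
m(R, N) = -1
4068 - p(m(-7, -1), -12) = 4068 - 1*(-12) = 4068 + 12 = 4080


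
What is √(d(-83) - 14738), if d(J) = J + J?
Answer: 18*I*√46 ≈ 122.08*I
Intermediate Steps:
d(J) = 2*J
√(d(-83) - 14738) = √(2*(-83) - 14738) = √(-166 - 14738) = √(-14904) = 18*I*√46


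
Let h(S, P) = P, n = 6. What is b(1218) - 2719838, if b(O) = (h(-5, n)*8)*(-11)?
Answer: -2720366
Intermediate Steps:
b(O) = -528 (b(O) = (6*8)*(-11) = 48*(-11) = -528)
b(1218) - 2719838 = -528 - 2719838 = -2720366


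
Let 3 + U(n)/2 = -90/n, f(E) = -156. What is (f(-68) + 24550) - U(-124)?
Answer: 756355/31 ≈ 24399.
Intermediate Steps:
U(n) = -6 - 180/n (U(n) = -6 + 2*(-90/n) = -6 - 180/n)
(f(-68) + 24550) - U(-124) = (-156 + 24550) - (-6 - 180/(-124)) = 24394 - (-6 - 180*(-1/124)) = 24394 - (-6 + 45/31) = 24394 - 1*(-141/31) = 24394 + 141/31 = 756355/31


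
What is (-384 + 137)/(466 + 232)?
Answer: -247/698 ≈ -0.35387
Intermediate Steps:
(-384 + 137)/(466 + 232) = -247/698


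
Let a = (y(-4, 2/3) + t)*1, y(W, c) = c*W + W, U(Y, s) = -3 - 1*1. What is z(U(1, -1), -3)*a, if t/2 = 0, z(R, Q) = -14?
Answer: 280/3 ≈ 93.333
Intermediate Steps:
U(Y, s) = -4 (U(Y, s) = -3 - 1 = -4)
t = 0 (t = 2*0 = 0)
y(W, c) = W + W*c (y(W, c) = W*c + W = W + W*c)
a = -20/3 (a = (-4*(1 + 2/3) + 0)*1 = (-4*(1 + 2*(⅓)) + 0)*1 = (-4*(1 + ⅔) + 0)*1 = (-4*5/3 + 0)*1 = (-20/3 + 0)*1 = -20/3*1 = -20/3 ≈ -6.6667)
z(U(1, -1), -3)*a = -14*(-20/3) = 280/3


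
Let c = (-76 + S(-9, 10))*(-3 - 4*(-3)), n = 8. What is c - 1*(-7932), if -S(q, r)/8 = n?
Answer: 6672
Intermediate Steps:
S(q, r) = -64 (S(q, r) = -8*8 = -64)
c = -1260 (c = (-76 - 64)*(-3 - 4*(-3)) = -140*(-3 + 12) = -140*9 = -1260)
c - 1*(-7932) = -1260 - 1*(-7932) = -1260 + 7932 = 6672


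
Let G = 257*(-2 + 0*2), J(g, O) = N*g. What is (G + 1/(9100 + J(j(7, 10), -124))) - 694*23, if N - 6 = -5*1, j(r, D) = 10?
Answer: -150096359/9110 ≈ -16476.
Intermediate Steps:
N = 1 (N = 6 - 5*1 = 6 - 5 = 1)
J(g, O) = g (J(g, O) = 1*g = g)
G = -514 (G = 257*(-2 + 0) = 257*(-2) = -514)
(G + 1/(9100 + J(j(7, 10), -124))) - 694*23 = (-514 + 1/(9100 + 10)) - 694*23 = (-514 + 1/9110) - 15962 = -4682539/9110 - 15962 = -150096359/9110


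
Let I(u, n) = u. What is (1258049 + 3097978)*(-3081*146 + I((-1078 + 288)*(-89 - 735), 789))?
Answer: 876145134618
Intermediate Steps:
(1258049 + 3097978)*(-3081*146 + I((-1078 + 288)*(-89 - 735), 789)) = (1258049 + 3097978)*(-3081*146 + (-1078 + 288)*(-89 - 735)) = 4356027*(-449826 - 790*(-824)) = 4356027*(-449826 + 650960) = 4356027*201134 = 876145134618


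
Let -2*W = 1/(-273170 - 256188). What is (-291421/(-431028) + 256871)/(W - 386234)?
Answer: -2254227977873947/3389472525735927 ≈ -0.66507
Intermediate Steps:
W = 1/1058716 (W = -1/(2*(-273170 - 256188)) = -½/(-529358) = -½*(-1/529358) = 1/1058716 ≈ 9.4454e-7)
(-291421/(-431028) + 256871)/(W - 386234) = (-291421/(-431028) + 256871)/(1/1058716 - 386234) = (-291421*(-1/431028) + 256871)/(-408912115543/1058716) = (22417/33156 + 256871)*(-1058716/408912115543) = (8516837293/33156)*(-1058716/408912115543) = -2254227977873947/3389472525735927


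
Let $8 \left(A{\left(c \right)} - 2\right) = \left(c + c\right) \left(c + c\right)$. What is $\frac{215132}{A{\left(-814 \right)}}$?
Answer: $\frac{53783}{82825} \approx 0.64936$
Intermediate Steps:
$A{\left(c \right)} = 2 + \frac{c^{2}}{2}$ ($A{\left(c \right)} = 2 + \frac{\left(c + c\right) \left(c + c\right)}{8} = 2 + \frac{2 c 2 c}{8} = 2 + \frac{4 c^{2}}{8} = 2 + \frac{c^{2}}{2}$)
$\frac{215132}{A{\left(-814 \right)}} = \frac{215132}{2 + \frac{\left(-814\right)^{2}}{2}} = \frac{215132}{2 + \frac{1}{2} \cdot 662596} = \frac{215132}{2 + 331298} = \frac{215132}{331300} = 215132 \cdot \frac{1}{331300} = \frac{53783}{82825}$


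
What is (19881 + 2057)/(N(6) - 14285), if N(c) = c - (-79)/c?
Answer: -131628/85595 ≈ -1.5378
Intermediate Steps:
N(c) = c + 79/c
(19881 + 2057)/(N(6) - 14285) = (19881 + 2057)/((6 + 79/6) - 14285) = 21938/((6 + 79*(1/6)) - 14285) = 21938/((6 + 79/6) - 14285) = 21938/(115/6 - 14285) = 21938/(-85595/6) = 21938*(-6/85595) = -131628/85595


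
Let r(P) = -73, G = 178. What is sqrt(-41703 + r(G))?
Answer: 4*I*sqrt(2611) ≈ 204.39*I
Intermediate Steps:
sqrt(-41703 + r(G)) = sqrt(-41703 - 73) = sqrt(-41776) = 4*I*sqrt(2611)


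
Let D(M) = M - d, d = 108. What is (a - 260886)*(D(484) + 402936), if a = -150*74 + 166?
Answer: -109628267840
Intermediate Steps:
a = -10934 (a = -11100 + 166 = -10934)
D(M) = -108 + M (D(M) = M - 1*108 = M - 108 = -108 + M)
(a - 260886)*(D(484) + 402936) = (-10934 - 260886)*((-108 + 484) + 402936) = -271820*(376 + 402936) = -271820*403312 = -109628267840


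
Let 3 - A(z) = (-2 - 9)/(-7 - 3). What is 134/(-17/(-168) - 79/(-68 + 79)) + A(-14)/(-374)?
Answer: -185278459/9787580 ≈ -18.930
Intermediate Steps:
A(z) = 19/10 (A(z) = 3 - (-2 - 9)/(-7 - 3) = 3 - (-11)/(-10) = 3 - (-11)*(-1)/10 = 3 - 1*11/10 = 3 - 11/10 = 19/10)
134/(-17/(-168) - 79/(-68 + 79)) + A(-14)/(-374) = 134/(-17/(-168) - 79/(-68 + 79)) + (19/10)/(-374) = 134/(-17*(-1/168) - 79/11) + (19/10)*(-1/374) = 134/(17/168 - 79*1/11) - 19/3740 = 134/(17/168 - 79/11) - 19/3740 = 134/(-13085/1848) - 19/3740 = 134*(-1848/13085) - 19/3740 = -247632/13085 - 19/3740 = -185278459/9787580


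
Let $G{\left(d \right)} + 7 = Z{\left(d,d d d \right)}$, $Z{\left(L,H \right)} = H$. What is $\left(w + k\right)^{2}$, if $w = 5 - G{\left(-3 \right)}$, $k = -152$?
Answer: $12769$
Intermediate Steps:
$G{\left(d \right)} = -7 + d^{3}$ ($G{\left(d \right)} = -7 + d d d = -7 + d^{2} d = -7 + d^{3}$)
$w = 39$ ($w = 5 - \left(-7 + \left(-3\right)^{3}\right) = 5 - \left(-7 - 27\right) = 5 - -34 = 5 + 34 = 39$)
$\left(w + k\right)^{2} = \left(39 - 152\right)^{2} = \left(-113\right)^{2} = 12769$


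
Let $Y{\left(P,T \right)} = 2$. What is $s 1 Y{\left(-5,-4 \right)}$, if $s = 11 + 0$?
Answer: $22$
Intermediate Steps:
$s = 11$
$s 1 Y{\left(-5,-4 \right)} = 11 \cdot 1 \cdot 2 = 11 \cdot 2 = 22$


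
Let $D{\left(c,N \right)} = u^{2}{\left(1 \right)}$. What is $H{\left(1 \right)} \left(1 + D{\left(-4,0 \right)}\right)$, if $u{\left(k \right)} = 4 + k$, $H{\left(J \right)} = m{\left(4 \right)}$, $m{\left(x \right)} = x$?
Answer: $104$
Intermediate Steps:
$H{\left(J \right)} = 4$
$D{\left(c,N \right)} = 25$ ($D{\left(c,N \right)} = \left(4 + 1\right)^{2} = 5^{2} = 25$)
$H{\left(1 \right)} \left(1 + D{\left(-4,0 \right)}\right) = 4 \left(1 + 25\right) = 4 \cdot 26 = 104$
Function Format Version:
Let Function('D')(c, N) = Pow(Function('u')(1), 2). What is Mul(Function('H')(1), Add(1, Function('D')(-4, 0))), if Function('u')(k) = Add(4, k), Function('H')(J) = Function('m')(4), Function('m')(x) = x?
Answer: 104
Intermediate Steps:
Function('H')(J) = 4
Function('D')(c, N) = 25 (Function('D')(c, N) = Pow(Add(4, 1), 2) = Pow(5, 2) = 25)
Mul(Function('H')(1), Add(1, Function('D')(-4, 0))) = Mul(4, Add(1, 25)) = Mul(4, 26) = 104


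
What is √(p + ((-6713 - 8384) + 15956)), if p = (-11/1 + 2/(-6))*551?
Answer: I*√48471/3 ≈ 73.387*I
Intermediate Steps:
p = -18734/3 (p = (-11*1 + 2*(-⅙))*551 = (-11 - ⅓)*551 = -34/3*551 = -18734/3 ≈ -6244.7)
√(p + ((-6713 - 8384) + 15956)) = √(-18734/3 + ((-6713 - 8384) + 15956)) = √(-18734/3 + (-15097 + 15956)) = √(-18734/3 + 859) = √(-16157/3) = I*√48471/3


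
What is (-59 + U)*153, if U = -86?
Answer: -22185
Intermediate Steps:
(-59 + U)*153 = (-59 - 86)*153 = -145*153 = -22185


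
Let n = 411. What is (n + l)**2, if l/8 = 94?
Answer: 1352569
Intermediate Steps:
l = 752 (l = 8*94 = 752)
(n + l)**2 = (411 + 752)**2 = 1163**2 = 1352569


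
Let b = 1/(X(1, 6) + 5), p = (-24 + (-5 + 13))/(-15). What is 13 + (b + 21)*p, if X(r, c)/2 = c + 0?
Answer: 9043/255 ≈ 35.463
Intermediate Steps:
X(r, c) = 2*c (X(r, c) = 2*(c + 0) = 2*c)
p = 16/15 (p = (-24 + 8)*(-1/15) = -16*(-1/15) = 16/15 ≈ 1.0667)
b = 1/17 (b = 1/(2*6 + 5) = 1/(12 + 5) = 1/17 ≈ 0.058824)
13 + (b + 21)*p = 13 + (1/17 + 21)*(16/15) = 13 + (358/17)*(16/15) = 13 + 5728/255 = 9043/255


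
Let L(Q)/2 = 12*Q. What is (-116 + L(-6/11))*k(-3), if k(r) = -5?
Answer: 7100/11 ≈ 645.45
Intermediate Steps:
L(Q) = 24*Q (L(Q) = 2*(12*Q) = 24*Q)
(-116 + L(-6/11))*k(-3) = (-116 + 24*(-6/11))*(-5) = (-116 - 144/11)*(-5) = -1420/11*(-5) = 7100/11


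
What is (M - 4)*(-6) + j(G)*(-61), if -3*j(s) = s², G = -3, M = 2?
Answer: 195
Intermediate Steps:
j(s) = -s²/3
(M - 4)*(-6) + j(G)*(-61) = (2 - 4)*(-6) - ⅓*(-3)²*(-61) = -2*(-6) - ⅓*9*(-61) = 12 - 3*(-61) = 12 + 183 = 195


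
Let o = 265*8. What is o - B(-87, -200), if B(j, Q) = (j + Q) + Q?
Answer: 2607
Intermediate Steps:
B(j, Q) = j + 2*Q (B(j, Q) = (Q + j) + Q = j + 2*Q)
o = 2120
o - B(-87, -200) = 2120 - (-87 + 2*(-200)) = 2120 - (-87 - 400) = 2120 - 1*(-487) = 2120 + 487 = 2607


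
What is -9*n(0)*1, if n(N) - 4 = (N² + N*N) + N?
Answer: -36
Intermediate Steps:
n(N) = 4 + N + 2*N² (n(N) = 4 + ((N² + N*N) + N) = 4 + ((N² + N²) + N) = 4 + (2*N² + N) = 4 + (N + 2*N²) = 4 + N + 2*N²)
-9*n(0)*1 = -9*(4 + 0 + 2*0²)*1 = -9*(4 + 0 + 2*0)*1 = -9*(4 + 0 + 0)*1 = -9*4*1 = -36*1 = -36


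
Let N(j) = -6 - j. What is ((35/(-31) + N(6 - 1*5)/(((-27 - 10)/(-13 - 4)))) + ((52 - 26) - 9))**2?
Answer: 210685225/1315609 ≈ 160.14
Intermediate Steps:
((35/(-31) + N(6 - 1*5)/(((-27 - 10)/(-13 - 4)))) + ((52 - 26) - 9))**2 = ((35/(-31) + (-6 - (6 - 1*5))/(((-27 - 10)/(-13 - 4)))) + ((52 - 26) - 9))**2 = ((35*(-1/31) + (-6 - (6 - 5))/((-37/(-17)))) + (26 - 9))**2 = ((-35/31 + (-6 - 1*1)/((-37*(-1/17)))) + 17)**2 = ((-35/31 + (-6 - 1)/(37/17)) + 17)**2 = ((-35/31 - 7*17/37) + 17)**2 = ((-35/31 - 119/37) + 17)**2 = (-4984/1147 + 17)**2 = (14515/1147)**2 = 210685225/1315609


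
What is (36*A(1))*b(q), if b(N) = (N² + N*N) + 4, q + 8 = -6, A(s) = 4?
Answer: 57024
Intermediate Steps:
q = -14 (q = -8 - 6 = -14)
b(N) = 4 + 2*N² (b(N) = (N² + N²) + 4 = 2*N² + 4 = 4 + 2*N²)
(36*A(1))*b(q) = (36*4)*(4 + 2*(-14)²) = 144*(4 + 2*196) = 144*(4 + 392) = 144*396 = 57024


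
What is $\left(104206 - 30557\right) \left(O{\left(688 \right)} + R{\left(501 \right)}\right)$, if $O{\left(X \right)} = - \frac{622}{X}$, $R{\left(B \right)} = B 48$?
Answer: $\frac{609239331449}{344} \approx 1.771 \cdot 10^{9}$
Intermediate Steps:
$R{\left(B \right)} = 48 B$
$\left(104206 - 30557\right) \left(O{\left(688 \right)} + R{\left(501 \right)}\right) = \left(104206 - 30557\right) \left(- \frac{622}{688} + 48 \cdot 501\right) = 73649 \left(\left(-622\right) \frac{1}{688} + 24048\right) = 73649 \left(- \frac{311}{344} + 24048\right) = 73649 \cdot \frac{8272201}{344} = \frac{609239331449}{344}$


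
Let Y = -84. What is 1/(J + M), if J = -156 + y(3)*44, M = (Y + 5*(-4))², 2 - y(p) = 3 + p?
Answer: 1/10484 ≈ 9.5383e-5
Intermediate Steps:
y(p) = -1 - p (y(p) = 2 - (3 + p) = 2 + (-3 - p) = -1 - p)
M = 10816 (M = (-84 + 5*(-4))² = (-84 - 20)² = (-104)² = 10816)
J = -332 (J = -156 + (-1 - 1*3)*44 = -156 + (-1 - 3)*44 = -156 - 4*44 = -156 - 176 = -332)
1/(J + M) = 1/(-332 + 10816) = 1/10484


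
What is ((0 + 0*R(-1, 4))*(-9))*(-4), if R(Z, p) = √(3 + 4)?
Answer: 0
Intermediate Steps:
R(Z, p) = √7
((0 + 0*R(-1, 4))*(-9))*(-4) = ((0 + 0*√7)*(-9))*(-4) = ((0 + 0)*(-9))*(-4) = (0*(-9))*(-4) = 0*(-4) = 0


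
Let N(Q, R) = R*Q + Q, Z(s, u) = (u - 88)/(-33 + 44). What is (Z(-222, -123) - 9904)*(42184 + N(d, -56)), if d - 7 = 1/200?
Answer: -36500318619/88 ≈ -4.1478e+8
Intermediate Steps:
d = 1401/200 (d = 7 + 1/200 = 1401/200 ≈ 7.0050)
Z(s, u) = -8 + u/11 (Z(s, u) = (-88 + u)/11 = (-88 + u)*(1/11) = -8 + u/11)
N(Q, R) = Q + Q*R (N(Q, R) = Q*R + Q = Q + Q*R)
(Z(-222, -123) - 9904)*(42184 + N(d, -56)) = ((-8 + (1/11)*(-123)) - 9904)*(42184 + 1401*(1 - 56)/200) = ((-8 - 123/11) - 9904)*(42184 + (1401/200)*(-55)) = (-211/11 - 9904)*(42184 - 15411/40) = -109155/11*1671949/40 = -36500318619/88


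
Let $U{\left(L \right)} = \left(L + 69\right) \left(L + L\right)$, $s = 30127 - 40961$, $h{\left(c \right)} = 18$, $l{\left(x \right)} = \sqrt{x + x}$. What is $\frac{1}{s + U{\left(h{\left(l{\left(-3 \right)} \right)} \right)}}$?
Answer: $- \frac{1}{7702} \approx -0.00012984$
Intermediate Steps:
$l{\left(x \right)} = \sqrt{2} \sqrt{x}$ ($l{\left(x \right)} = \sqrt{2 x} = \sqrt{2} \sqrt{x}$)
$s = -10834$
$U{\left(L \right)} = 2 L \left(69 + L\right)$ ($U{\left(L \right)} = \left(69 + L\right) 2 L = 2 L \left(69 + L\right)$)
$\frac{1}{s + U{\left(h{\left(l{\left(-3 \right)} \right)} \right)}} = \frac{1}{-10834 + 2 \cdot 18 \left(69 + 18\right)} = \frac{1}{-10834 + 2 \cdot 18 \cdot 87} = \frac{1}{-10834 + 3132} = \frac{1}{-7702} = - \frac{1}{7702}$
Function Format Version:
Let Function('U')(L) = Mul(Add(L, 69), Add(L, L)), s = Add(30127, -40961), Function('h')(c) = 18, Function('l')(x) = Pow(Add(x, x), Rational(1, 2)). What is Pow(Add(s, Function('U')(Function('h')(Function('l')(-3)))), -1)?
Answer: Rational(-1, 7702) ≈ -0.00012984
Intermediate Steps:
Function('l')(x) = Mul(Pow(2, Rational(1, 2)), Pow(x, Rational(1, 2))) (Function('l')(x) = Pow(Mul(2, x), Rational(1, 2)) = Mul(Pow(2, Rational(1, 2)), Pow(x, Rational(1, 2))))
s = -10834
Function('U')(L) = Mul(2, L, Add(69, L)) (Function('U')(L) = Mul(Add(69, L), Mul(2, L)) = Mul(2, L, Add(69, L)))
Pow(Add(s, Function('U')(Function('h')(Function('l')(-3)))), -1) = Pow(Add(-10834, Mul(2, 18, Add(69, 18))), -1) = Pow(Add(-10834, Mul(2, 18, 87)), -1) = Pow(Add(-10834, 3132), -1) = Pow(-7702, -1) = Rational(-1, 7702)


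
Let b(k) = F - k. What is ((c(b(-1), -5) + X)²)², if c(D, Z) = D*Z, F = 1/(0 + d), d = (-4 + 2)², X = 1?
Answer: 194481/256 ≈ 759.69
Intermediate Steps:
d = 4 (d = (-2)² = 4)
F = ¼ (F = 1/(0 + 4) = 1/4 = ¼ ≈ 0.25000)
b(k) = ¼ - k
((c(b(-1), -5) + X)²)² = (((¼ - 1*(-1))*(-5) + 1)²)² = (((¼ + 1)*(-5) + 1)²)² = (((5/4)*(-5) + 1)²)² = ((-25/4 + 1)²)² = ((-21/4)²)² = (441/16)² = 194481/256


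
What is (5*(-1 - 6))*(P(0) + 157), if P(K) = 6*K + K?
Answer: -5495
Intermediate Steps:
P(K) = 7*K
(5*(-1 - 6))*(P(0) + 157) = (5*(-1 - 6))*(7*0 + 157) = (5*(-7))*(0 + 157) = -35*157 = -5495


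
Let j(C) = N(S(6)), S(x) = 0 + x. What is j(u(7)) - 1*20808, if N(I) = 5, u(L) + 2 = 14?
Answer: -20803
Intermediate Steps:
S(x) = x
u(L) = 12 (u(L) = -2 + 14 = 12)
j(C) = 5
j(u(7)) - 1*20808 = 5 - 1*20808 = 5 - 20808 = -20803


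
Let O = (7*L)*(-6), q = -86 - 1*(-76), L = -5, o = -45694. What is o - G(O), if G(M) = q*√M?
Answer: -45694 + 10*√210 ≈ -45549.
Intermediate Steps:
q = -10 (q = -86 + 76 = -10)
O = 210 (O = (7*(-5))*(-6) = -35*(-6) = 210)
G(M) = -10*√M
o - G(O) = -45694 - (-10)*√210 = -45694 + 10*√210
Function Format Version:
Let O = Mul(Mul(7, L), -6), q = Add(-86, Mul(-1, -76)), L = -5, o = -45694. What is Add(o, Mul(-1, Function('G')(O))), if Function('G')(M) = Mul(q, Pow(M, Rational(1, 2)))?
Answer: Add(-45694, Mul(10, Pow(210, Rational(1, 2)))) ≈ -45549.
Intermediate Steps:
q = -10 (q = Add(-86, 76) = -10)
O = 210 (O = Mul(Mul(7, -5), -6) = Mul(-35, -6) = 210)
Function('G')(M) = Mul(-10, Pow(M, Rational(1, 2)))
Add(o, Mul(-1, Function('G')(O))) = Add(-45694, Mul(-1, Mul(-10, Pow(210, Rational(1, 2))))) = Add(-45694, Mul(10, Pow(210, Rational(1, 2))))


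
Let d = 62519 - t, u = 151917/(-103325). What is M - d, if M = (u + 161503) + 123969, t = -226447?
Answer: -361169467/103325 ≈ -3495.5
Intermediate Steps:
u = -151917/103325 (u = 151917*(-1/103325) = -151917/103325 ≈ -1.4703)
d = 288966 (d = 62519 - 1*(-226447) = 62519 + 226447 = 288966)
M = 29496242483/103325 (M = (-151917/103325 + 161503) + 123969 = 16687145558/103325 + 123969 = 29496242483/103325 ≈ 2.8547e+5)
M - d = 29496242483/103325 - 1*288966 = 29496242483/103325 - 288966 = -361169467/103325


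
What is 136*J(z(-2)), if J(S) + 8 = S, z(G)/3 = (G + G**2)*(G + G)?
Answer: -4352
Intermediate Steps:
z(G) = 6*G*(G + G**2) (z(G) = 3*((G + G**2)*(G + G)) = 3*((G + G**2)*(2*G)) = 3*(2*G*(G + G**2)) = 6*G*(G + G**2))
J(S) = -8 + S
136*J(z(-2)) = 136*(-8 + 6*(-2)**2*(1 - 2)) = 136*(-8 + 6*4*(-1)) = 136*(-8 - 24) = 136*(-32) = -4352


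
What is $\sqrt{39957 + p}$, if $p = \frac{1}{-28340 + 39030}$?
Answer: $\frac{\sqrt{4566130138390}}{10690} \approx 199.89$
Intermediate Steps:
$p = \frac{1}{10690} \approx 9.3545 \cdot 10^{-5}$
$\sqrt{39957 + p} = \sqrt{39957 + \frac{1}{10690}} = \sqrt{\frac{427140331}{10690}} = \frac{\sqrt{4566130138390}}{10690}$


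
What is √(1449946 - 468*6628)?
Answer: I*√1651958 ≈ 1285.3*I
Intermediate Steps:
√(1449946 - 468*6628) = √(1449946 - 3101904) = √(-1651958) = I*√1651958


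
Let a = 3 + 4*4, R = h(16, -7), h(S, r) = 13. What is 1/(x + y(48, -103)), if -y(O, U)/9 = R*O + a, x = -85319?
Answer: -1/91106 ≈ -1.0976e-5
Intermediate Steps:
R = 13
a = 19 (a = 3 + 16 = 19)
y(O, U) = -171 - 117*O (y(O, U) = -9*(13*O + 19) = -9*(19 + 13*O) = -171 - 117*O)
1/(x + y(48, -103)) = 1/(-85319 + (-171 - 117*48)) = 1/(-85319 + (-171 - 5616)) = 1/(-85319 - 5787) = 1/(-91106) = -1/91106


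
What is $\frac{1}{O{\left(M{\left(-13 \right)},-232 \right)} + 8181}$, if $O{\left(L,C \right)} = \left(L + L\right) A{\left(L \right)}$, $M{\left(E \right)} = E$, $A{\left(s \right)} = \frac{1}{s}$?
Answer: $\frac{1}{8183} \approx 0.0001222$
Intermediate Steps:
$O{\left(L,C \right)} = 2$ ($O{\left(L,C \right)} = \frac{L + L}{L} = \frac{2 L}{L} = 2$)
$\frac{1}{O{\left(M{\left(-13 \right)},-232 \right)} + 8181} = \frac{1}{2 + 8181} = \frac{1}{8183}$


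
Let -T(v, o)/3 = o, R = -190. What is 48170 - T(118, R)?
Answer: 47600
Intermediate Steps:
T(v, o) = -3*o
48170 - T(118, R) = 48170 - (-3)*(-190) = 48170 - 1*570 = 48170 - 570 = 47600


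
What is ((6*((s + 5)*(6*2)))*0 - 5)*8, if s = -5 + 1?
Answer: -40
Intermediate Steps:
s = -4
((6*((s + 5)*(6*2)))*0 - 5)*8 = ((6*((-4 + 5)*(6*2)))*0 - 5)*8 = ((6*(1*12))*0 - 5)*8 = ((6*12)*0 - 5)*8 = (72*0 - 5)*8 = (0 - 5)*8 = -5*8 = -40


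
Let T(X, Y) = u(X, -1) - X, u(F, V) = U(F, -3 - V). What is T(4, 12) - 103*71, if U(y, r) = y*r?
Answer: -7325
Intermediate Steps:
U(y, r) = r*y
u(F, V) = F*(-3 - V) (u(F, V) = (-3 - V)*F = F*(-3 - V))
T(X, Y) = -3*X (T(X, Y) = -X*(3 - 1) - X = -1*X*2 - X = -2*X - X = -3*X)
T(4, 12) - 103*71 = -3*4 - 103*71 = -12 - 7313 = -7325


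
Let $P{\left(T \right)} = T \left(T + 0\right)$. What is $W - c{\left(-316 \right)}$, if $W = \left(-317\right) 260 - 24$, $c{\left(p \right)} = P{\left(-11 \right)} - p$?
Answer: $-82881$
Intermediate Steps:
$P{\left(T \right)} = T^{2}$ ($P{\left(T \right)} = T T = T^{2}$)
$c{\left(p \right)} = 121 - p$ ($c{\left(p \right)} = \left(-11\right)^{2} - p = 121 - p$)
$W = -82444$ ($W = -82420 - 24 = -82444$)
$W - c{\left(-316 \right)} = -82444 - \left(121 - -316\right) = -82444 - \left(121 + 316\right) = -82444 - 437 = -82881$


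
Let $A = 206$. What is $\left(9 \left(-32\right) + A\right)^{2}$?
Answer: $6724$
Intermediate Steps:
$\left(9 \left(-32\right) + A\right)^{2} = \left(9 \left(-32\right) + 206\right)^{2} = \left(-288 + 206\right)^{2} = \left(-82\right)^{2} = 6724$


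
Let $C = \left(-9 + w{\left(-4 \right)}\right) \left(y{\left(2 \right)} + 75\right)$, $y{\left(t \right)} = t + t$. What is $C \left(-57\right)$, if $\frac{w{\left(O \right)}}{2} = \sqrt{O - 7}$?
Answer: $40527 - 9006 i \sqrt{11} \approx 40527.0 - 29870.0 i$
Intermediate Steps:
$w{\left(O \right)} = 2 \sqrt{-7 + O}$ ($w{\left(O \right)} = 2 \sqrt{O - 7} = 2 \sqrt{-7 + O}$)
$y{\left(t \right)} = 2 t$
$C = -711 + 158 i \sqrt{11}$ ($C = \left(-9 + 2 \sqrt{-7 - 4}\right) \left(2 \cdot 2 + 75\right) = \left(-9 + 2 \sqrt{-11}\right) \left(4 + 75\right) = \left(-9 + 2 i \sqrt{11}\right) 79 = -711 + 158 i \sqrt{11} \approx -711.0 + 524.03 i$)
$C \left(-57\right) = \left(-711 + 158 i \sqrt{11}\right) \left(-57\right) = 40527 - 9006 i \sqrt{11}$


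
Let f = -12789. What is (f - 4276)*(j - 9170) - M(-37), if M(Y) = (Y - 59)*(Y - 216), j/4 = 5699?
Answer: -232551978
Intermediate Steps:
j = 22796 (j = 4*5699 = 22796)
M(Y) = (-216 + Y)*(-59 + Y) (M(Y) = (-59 + Y)*(-216 + Y) = (-216 + Y)*(-59 + Y))
(f - 4276)*(j - 9170) - M(-37) = (-12789 - 4276)*(22796 - 9170) - (12744 + (-37)**2 - 275*(-37)) = -17065*13626 - (12744 + 1369 + 10175) = -232527690 - 1*24288 = -232527690 - 24288 = -232551978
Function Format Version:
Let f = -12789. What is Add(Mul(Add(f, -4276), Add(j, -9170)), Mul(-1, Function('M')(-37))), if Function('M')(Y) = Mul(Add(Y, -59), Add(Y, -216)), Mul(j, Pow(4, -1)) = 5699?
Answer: -232551978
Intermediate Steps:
j = 22796 (j = Mul(4, 5699) = 22796)
Function('M')(Y) = Mul(Add(-216, Y), Add(-59, Y)) (Function('M')(Y) = Mul(Add(-59, Y), Add(-216, Y)) = Mul(Add(-216, Y), Add(-59, Y)))
Add(Mul(Add(f, -4276), Add(j, -9170)), Mul(-1, Function('M')(-37))) = Add(Mul(Add(-12789, -4276), Add(22796, -9170)), Mul(-1, Add(12744, Pow(-37, 2), Mul(-275, -37)))) = Add(Mul(-17065, 13626), Mul(-1, Add(12744, 1369, 10175))) = Add(-232527690, Mul(-1, 24288)) = Add(-232527690, -24288) = -232551978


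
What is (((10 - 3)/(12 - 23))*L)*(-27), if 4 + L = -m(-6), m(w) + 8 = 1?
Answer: 567/11 ≈ 51.545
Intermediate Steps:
m(w) = -7 (m(w) = -8 + 1 = -7)
L = 3 (L = -4 - 1*(-7) = -4 + 7 = 3)
(((10 - 3)/(12 - 23))*L)*(-27) = (((10 - 3)/(12 - 23))*3)*(-27) = ((7/(-11))*3)*(-27) = ((7*(-1/11))*3)*(-27) = -7/11*3*(-27) = -21/11*(-27) = 567/11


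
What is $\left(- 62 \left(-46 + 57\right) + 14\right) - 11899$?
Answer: $-12567$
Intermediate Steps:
$\left(- 62 \left(-46 + 57\right) + 14\right) - 11899 = \left(\left(-62\right) 11 + 14\right) - 11899 = \left(-682 + 14\right) - 11899 = -668 - 11899 = -12567$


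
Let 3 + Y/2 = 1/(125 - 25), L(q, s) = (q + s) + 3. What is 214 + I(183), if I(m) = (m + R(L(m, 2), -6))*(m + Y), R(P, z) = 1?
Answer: 819642/25 ≈ 32786.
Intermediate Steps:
L(q, s) = 3 + q + s
Y = -299/50 (Y = -6 + 2/(125 - 25) = -6 + 2/100 = -6 + 2*(1/100) = -6 + 1/50 = -299/50 ≈ -5.9800)
I(m) = (1 + m)*(-299/50 + m) (I(m) = (m + 1)*(m - 299/50) = (1 + m)*(-299/50 + m))
214 + I(183) = 214 + (-299/50 + 183² - 249/50*183) = 214 + (-299/50 + 33489 - 45567/50) = 214 + 814292/25 = 819642/25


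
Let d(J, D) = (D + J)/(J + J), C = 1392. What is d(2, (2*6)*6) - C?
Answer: -2747/2 ≈ -1373.5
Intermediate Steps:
d(J, D) = (D + J)/(2*J) (d(J, D) = (D + J)/((2*J)) = (D + J)*(1/(2*J)) = (D + J)/(2*J))
d(2, (2*6)*6) - C = (1/2)*((2*6)*6 + 2)/2 - 1*1392 = (1/2)*(1/2)*(12*6 + 2) - 1392 = (1/2)*(1/2)*(72 + 2) - 1392 = (1/2)*(1/2)*74 - 1392 = 37/2 - 1392 = -2747/2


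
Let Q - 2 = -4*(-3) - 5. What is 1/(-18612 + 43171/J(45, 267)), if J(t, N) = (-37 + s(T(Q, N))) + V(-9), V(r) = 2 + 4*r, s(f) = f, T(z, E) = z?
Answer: -62/1197115 ≈ -5.1791e-5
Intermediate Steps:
Q = 9 (Q = 2 + (-4*(-3) - 5) = 2 + (12 - 5) = 2 + 7 = 9)
J(t, N) = -62 (J(t, N) = (-37 + 9) + (2 + 4*(-9)) = -28 + (2 - 36) = -28 - 34 = -62)
1/(-18612 + 43171/J(45, 267)) = 1/(-18612 + 43171/(-62)) = 1/(-18612 + 43171*(-1/62)) = 1/(-18612 - 43171/62) = 1/(-1197115/62) = -62/1197115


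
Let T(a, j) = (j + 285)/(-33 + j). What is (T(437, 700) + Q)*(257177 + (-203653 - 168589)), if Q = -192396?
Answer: 14765963169555/667 ≈ 2.2138e+10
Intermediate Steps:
T(a, j) = (285 + j)/(-33 + j)
(T(437, 700) + Q)*(257177 + (-203653 - 168589)) = ((285 + 700)/(-33 + 700) - 192396)*(257177 + (-203653 - 168589)) = (985/667 - 192396)*(257177 - 372242) = ((1/667)*985 - 192396)*(-115065) = (985/667 - 192396)*(-115065) = -128327147/667*(-115065) = 14765963169555/667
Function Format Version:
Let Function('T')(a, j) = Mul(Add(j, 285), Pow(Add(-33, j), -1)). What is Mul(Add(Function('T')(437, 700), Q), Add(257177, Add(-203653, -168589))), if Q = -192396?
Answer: Rational(14765963169555, 667) ≈ 2.2138e+10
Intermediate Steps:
Function('T')(a, j) = Mul(Pow(Add(-33, j), -1), Add(285, j)) (Function('T')(a, j) = Mul(Add(285, j), Pow(Add(-33, j), -1)) = Mul(Pow(Add(-33, j), -1), Add(285, j)))
Mul(Add(Function('T')(437, 700), Q), Add(257177, Add(-203653, -168589))) = Mul(Add(Mul(Pow(Add(-33, 700), -1), Add(285, 700)), -192396), Add(257177, Add(-203653, -168589))) = Mul(Add(Mul(Pow(667, -1), 985), -192396), Add(257177, -372242)) = Mul(Add(Mul(Rational(1, 667), 985), -192396), -115065) = Mul(Add(Rational(985, 667), -192396), -115065) = Mul(Rational(-128327147, 667), -115065) = Rational(14765963169555, 667)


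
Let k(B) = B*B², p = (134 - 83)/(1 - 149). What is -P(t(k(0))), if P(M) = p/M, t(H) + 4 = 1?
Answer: -17/148 ≈ -0.11486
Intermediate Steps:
p = -51/148 (p = 51/(-148) = 51*(-1/148) = -51/148 ≈ -0.34459)
k(B) = B³
t(H) = -3 (t(H) = -4 + 1 = -3)
P(M) = -51/(148*M)
-P(t(k(0))) = -(-51)/(148*(-3)) = -(-51)*(-1)/(148*3) = -1*17/148 = -17/148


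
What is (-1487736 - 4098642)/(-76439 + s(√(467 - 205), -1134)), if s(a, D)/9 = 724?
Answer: 798054/9989 ≈ 79.893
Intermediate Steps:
s(a, D) = 6516 (s(a, D) = 9*724 = 6516)
(-1487736 - 4098642)/(-76439 + s(√(467 - 205), -1134)) = (-1487736 - 4098642)/(-76439 + 6516) = -5586378/(-69923) = -5586378*(-1/69923) = 798054/9989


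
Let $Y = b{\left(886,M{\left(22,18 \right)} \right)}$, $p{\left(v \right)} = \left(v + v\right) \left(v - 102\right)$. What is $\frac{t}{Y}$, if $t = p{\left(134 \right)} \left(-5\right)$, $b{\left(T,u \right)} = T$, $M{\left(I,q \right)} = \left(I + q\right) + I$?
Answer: $- \frac{21440}{443} \approx -48.397$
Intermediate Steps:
$M{\left(I,q \right)} = q + 2 I$
$p{\left(v \right)} = 2 v \left(-102 + v\right)$
$t = -42880$ ($t = 2 \cdot 134 \left(-102 + 134\right) \left(-5\right) = 2 \cdot 134 \cdot 32 \left(-5\right) = 8576 \left(-5\right) = -42880$)
$Y = 886$
$\frac{t}{Y} = - \frac{42880}{886} = \left(-42880\right) \frac{1}{886} = - \frac{21440}{443}$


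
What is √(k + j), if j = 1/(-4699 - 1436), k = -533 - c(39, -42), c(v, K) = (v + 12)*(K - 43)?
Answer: √143100525315/6135 ≈ 61.660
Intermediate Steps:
c(v, K) = (-43 + K)*(12 + v) (c(v, K) = (12 + v)*(-43 + K) = (-43 + K)*(12 + v))
k = 3802 (k = -533 - (-516 - 43*39 + 12*(-42) - 42*39) = -533 - (-516 - 1677 - 504 - 1638) = -533 - 1*(-4335) = -533 + 4335 = 3802)
j = -1/6135 (j = 1/(-6135) = -1/6135 ≈ -0.00016300)
√(k + j) = √(3802 - 1/6135) = √(23325269/6135) = √143100525315/6135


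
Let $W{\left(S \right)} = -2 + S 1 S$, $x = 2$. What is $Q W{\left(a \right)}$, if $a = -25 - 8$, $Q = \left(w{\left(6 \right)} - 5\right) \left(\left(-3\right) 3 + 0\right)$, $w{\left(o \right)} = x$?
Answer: $29349$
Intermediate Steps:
$w{\left(o \right)} = 2$
$Q = 27$ ($Q = \left(2 - 5\right) \left(\left(-3\right) 3 + 0\right) = - 3 \left(-9 + 0\right) = \left(-3\right) \left(-9\right) = 27$)
$a = -33$ ($a = -25 - 8 = -33$)
$W{\left(S \right)} = -2 + S^{2}$ ($W{\left(S \right)} = -2 + S S = -2 + S^{2}$)
$Q W{\left(a \right)} = 27 \left(-2 + \left(-33\right)^{2}\right) = 27 \left(-2 + 1089\right) = 27 \cdot 1087 = 29349$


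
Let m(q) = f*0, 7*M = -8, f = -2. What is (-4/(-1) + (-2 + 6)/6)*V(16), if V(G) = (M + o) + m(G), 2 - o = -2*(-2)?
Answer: -44/3 ≈ -14.667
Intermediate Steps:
o = -2 (o = 2 - (-2)*(-2) = 2 - 1*4 = 2 - 4 = -2)
M = -8/7 (M = (1/7)*(-8) = -8/7 ≈ -1.1429)
m(q) = 0 (m(q) = -2*0 = 0)
V(G) = -22/7 (V(G) = (-8/7 - 2) + 0 = -22/7 + 0 = -22/7)
(-4/(-1) + (-2 + 6)/6)*V(16) = (-4/(-1) + (-2 + 6)/6)*(-22/7) = (-4*(-1) + 4*(1/6))*(-22/7) = (4 + 2/3)*(-22/7) = (14/3)*(-22/7) = -44/3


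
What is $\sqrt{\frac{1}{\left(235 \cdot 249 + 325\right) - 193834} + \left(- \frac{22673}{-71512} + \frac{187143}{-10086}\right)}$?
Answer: $\frac{i \sqrt{3644249837102260082778}}{14135761716} \approx 4.2706 i$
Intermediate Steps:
$\sqrt{\frac{1}{\left(235 \cdot 249 + 325\right) - 193834} + \left(- \frac{22673}{-71512} + \frac{187143}{-10086}\right)} = \sqrt{\frac{1}{\left(58515 + 325\right) - 193834} + \left(\left(-22673\right) \left(- \frac{1}{71512}\right) + 187143 \left(- \frac{1}{10086}\right)\right)} = \sqrt{\frac{1}{58840 - 193834} + \left(\frac{3239}{10216} - \frac{62381}{3362}\right)} = \sqrt{\frac{1}{-134994} - \frac{313197389}{17173096}} = \sqrt{- \frac{1}{134994} - \frac{313197389}{17173096}} = \sqrt{- \frac{21139892751881}{1159132460712}} = \frac{i \sqrt{3644249837102260082778}}{14135761716}$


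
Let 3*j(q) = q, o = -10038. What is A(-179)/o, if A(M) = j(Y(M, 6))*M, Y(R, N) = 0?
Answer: 0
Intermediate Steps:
j(q) = q/3
A(M) = 0 (A(M) = ((⅓)*0)*M = 0*M = 0)
A(-179)/o = 0/(-10038) = 0*(-1/10038) = 0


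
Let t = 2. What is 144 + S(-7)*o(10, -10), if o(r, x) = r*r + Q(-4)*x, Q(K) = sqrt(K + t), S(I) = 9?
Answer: 1044 - 90*I*sqrt(2) ≈ 1044.0 - 127.28*I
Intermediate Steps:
Q(K) = sqrt(2 + K) (Q(K) = sqrt(K + 2) = sqrt(2 + K))
o(r, x) = r**2 + I*x*sqrt(2) (o(r, x) = r*r + sqrt(2 - 4)*x = r**2 + sqrt(-2)*x = r**2 + (I*sqrt(2))*x = r**2 + I*x*sqrt(2))
144 + S(-7)*o(10, -10) = 144 + 9*(10**2 + I*(-10)*sqrt(2)) = 144 + 9*(100 - 10*I*sqrt(2)) = 144 + (900 - 90*I*sqrt(2)) = 1044 - 90*I*sqrt(2)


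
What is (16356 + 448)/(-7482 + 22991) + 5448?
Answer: 84509836/15509 ≈ 5449.1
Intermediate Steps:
(16356 + 448)/(-7482 + 22991) + 5448 = 16804/15509 + 5448 = 84509836/15509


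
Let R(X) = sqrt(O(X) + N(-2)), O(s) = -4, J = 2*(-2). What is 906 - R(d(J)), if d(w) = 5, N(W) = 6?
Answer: 906 - sqrt(2) ≈ 904.59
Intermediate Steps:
J = -4
R(X) = sqrt(2) (R(X) = sqrt(-4 + 6) = sqrt(2))
906 - R(d(J)) = 906 - sqrt(2)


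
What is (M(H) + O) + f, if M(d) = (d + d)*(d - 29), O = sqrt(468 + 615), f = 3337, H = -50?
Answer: 11237 + 19*sqrt(3) ≈ 11270.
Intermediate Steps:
O = 19*sqrt(3) (O = sqrt(1083) = 19*sqrt(3) ≈ 32.909)
M(d) = 2*d*(-29 + d) (M(d) = (2*d)*(-29 + d) = 2*d*(-29 + d))
(M(H) + O) + f = (2*(-50)*(-29 - 50) + 19*sqrt(3)) + 3337 = (2*(-50)*(-79) + 19*sqrt(3)) + 3337 = (7900 + 19*sqrt(3)) + 3337 = 11237 + 19*sqrt(3)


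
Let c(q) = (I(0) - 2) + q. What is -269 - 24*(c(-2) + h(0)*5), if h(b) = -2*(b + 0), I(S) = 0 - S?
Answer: -173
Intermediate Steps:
I(S) = -S
h(b) = -2*b
c(q) = -2 + q (c(q) = (-1*0 - 2) + q = (0 - 2) + q = -2 + q)
-269 - 24*(c(-2) + h(0)*5) = -269 - 24*((-2 - 2) - 2*0*5) = -269 - 24*(-4 + 0*5) = -269 - 24*(-4 + 0) = -269 - 24*(-4) = -269 + 96 = -173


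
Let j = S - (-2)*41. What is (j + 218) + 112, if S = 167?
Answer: 579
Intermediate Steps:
j = 249 (j = 167 - (-2)*41 = 167 - 1*(-82) = 167 + 82 = 249)
(j + 218) + 112 = (249 + 218) + 112 = 467 + 112 = 579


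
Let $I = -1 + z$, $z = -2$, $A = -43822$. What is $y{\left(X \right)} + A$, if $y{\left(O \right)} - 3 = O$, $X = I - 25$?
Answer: $-43847$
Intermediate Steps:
$I = -3$ ($I = -1 - 2 = -3$)
$X = -28$ ($X = -3 - 25 = -28$)
$y{\left(O \right)} = 3 + O$
$y{\left(X \right)} + A = \left(3 - 28\right) - 43822 = -25 - 43822 = -43847$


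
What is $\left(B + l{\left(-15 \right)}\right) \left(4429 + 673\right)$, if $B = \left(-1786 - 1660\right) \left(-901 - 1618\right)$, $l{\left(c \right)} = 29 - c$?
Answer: $44288002836$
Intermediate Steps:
$B = 8680474$ ($B = \left(-3446\right) \left(-2519\right) = 8680474$)
$\left(B + l{\left(-15 \right)}\right) \left(4429 + 673\right) = \left(8680474 + \left(29 - -15\right)\right) \left(4429 + 673\right) = \left(8680474 + \left(29 + 15\right)\right) 5102 = \left(8680474 + 44\right) 5102 = 8680518 \cdot 5102 = 44288002836$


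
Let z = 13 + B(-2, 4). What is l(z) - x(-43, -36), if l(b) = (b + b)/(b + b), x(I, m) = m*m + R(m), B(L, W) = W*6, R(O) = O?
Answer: -1259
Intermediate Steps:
B(L, W) = 6*W
x(I, m) = m + m² (x(I, m) = m*m + m = m² + m = m + m²)
z = 37 (z = 13 + 6*4 = 13 + 24 = 37)
l(b) = 1 (l(b) = (2*b)/((2*b)) = (2*b)*(1/(2*b)) = 1)
l(z) - x(-43, -36) = 1 - (-36)*(1 - 36) = 1 - (-36)*(-35) = 1 - 1*1260 = 1 - 1260 = -1259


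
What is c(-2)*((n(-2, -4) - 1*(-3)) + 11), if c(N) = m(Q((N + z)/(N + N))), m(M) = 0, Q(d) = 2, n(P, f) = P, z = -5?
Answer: 0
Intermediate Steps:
c(N) = 0
c(-2)*((n(-2, -4) - 1*(-3)) + 11) = 0*((-2 - 1*(-3)) + 11) = 0*((-2 + 3) + 11) = 0*(1 + 11) = 0*12 = 0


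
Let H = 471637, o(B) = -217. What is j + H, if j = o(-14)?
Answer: 471420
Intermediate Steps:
j = -217
j + H = -217 + 471637 = 471420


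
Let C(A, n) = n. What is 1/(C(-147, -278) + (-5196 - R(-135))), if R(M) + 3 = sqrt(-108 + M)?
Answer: I/(-5471*I + 9*sqrt(3)) ≈ -0.00018278 + 5.2079e-7*I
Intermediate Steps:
R(M) = -3 + sqrt(-108 + M)
1/(C(-147, -278) + (-5196 - R(-135))) = 1/(-278 + (-5196 - (-3 + sqrt(-108 - 135)))) = 1/(-278 + (-5196 - (-3 + sqrt(-243)))) = 1/(-278 + (-5196 - (-3 + 9*I*sqrt(3)))) = 1/(-278 + (-5196 + (3 - 9*I*sqrt(3)))) = 1/(-278 + (-5193 - 9*I*sqrt(3))) = 1/(-5471 - 9*I*sqrt(3))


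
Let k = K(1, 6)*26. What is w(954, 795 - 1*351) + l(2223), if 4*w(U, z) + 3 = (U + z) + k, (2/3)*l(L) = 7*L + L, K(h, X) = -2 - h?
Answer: 108021/4 ≈ 27005.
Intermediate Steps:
l(L) = 12*L (l(L) = 3*(7*L + L)/2 = 3*(8*L)/2 = 12*L)
k = -78 (k = (-2 - 1*1)*26 = (-2 - 1)*26 = -3*26 = -78)
w(U, z) = -81/4 + U/4 + z/4 (w(U, z) = -¾ + ((U + z) - 78)/4 = -¾ + (-78 + U + z)/4 = -¾ + (-39/2 + U/4 + z/4) = -81/4 + U/4 + z/4)
w(954, 795 - 1*351) + l(2223) = (-81/4 + (¼)*954 + (795 - 1*351)/4) + 12*2223 = (-81/4 + 477/2 + (795 - 351)/4) + 26676 = (-81/4 + 477/2 + (¼)*444) + 26676 = (-81/4 + 477/2 + 111) + 26676 = 1317/4 + 26676 = 108021/4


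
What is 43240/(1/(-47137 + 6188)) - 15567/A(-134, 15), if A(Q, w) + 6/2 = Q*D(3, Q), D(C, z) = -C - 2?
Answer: -1181013400487/667 ≈ -1.7706e+9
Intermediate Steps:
D(C, z) = -2 - C
A(Q, w) = -3 - 5*Q (A(Q, w) = -3 + Q*(-2 - 1*3) = -3 + Q*(-2 - 3) = -3 + Q*(-5) = -3 - 5*Q)
43240/(1/(-47137 + 6188)) - 15567/A(-134, 15) = 43240/(1/(-47137 + 6188)) - 15567/(-3 - 5*(-134)) = 43240/(1/(-40949)) - 15567/(-3 + 670) = 43240/(-1/40949) - 15567/667 = 43240*(-40949) - 15567*1/667 = -1770634760 - 15567/667 = -1181013400487/667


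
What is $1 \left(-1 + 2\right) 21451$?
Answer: $21451$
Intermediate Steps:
$1 \left(-1 + 2\right) 21451 = 1 \cdot 1 \cdot 21451 = 1 \cdot 21451 = 21451$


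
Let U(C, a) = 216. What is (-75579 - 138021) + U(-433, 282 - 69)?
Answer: -213384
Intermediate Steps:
(-75579 - 138021) + U(-433, 282 - 69) = (-75579 - 138021) + 216 = -213600 + 216 = -213384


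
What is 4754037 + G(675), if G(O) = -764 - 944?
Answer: 4752329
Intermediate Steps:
G(O) = -1708
4754037 + G(675) = 4754037 - 1708 = 4752329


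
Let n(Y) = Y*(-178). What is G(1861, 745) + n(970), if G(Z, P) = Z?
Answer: -170799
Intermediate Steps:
n(Y) = -178*Y
G(1861, 745) + n(970) = 1861 - 178*970 = 1861 - 172660 = -170799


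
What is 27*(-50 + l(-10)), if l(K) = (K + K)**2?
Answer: 9450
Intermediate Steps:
l(K) = 4*K**2 (l(K) = (2*K)**2 = 4*K**2)
27*(-50 + l(-10)) = 27*(-50 + 4*(-10)**2) = 27*(-50 + 4*100) = 27*(-50 + 400) = 27*350 = 9450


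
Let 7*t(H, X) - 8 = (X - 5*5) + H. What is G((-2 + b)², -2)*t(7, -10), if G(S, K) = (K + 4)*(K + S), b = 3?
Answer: 40/7 ≈ 5.7143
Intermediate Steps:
G(S, K) = (4 + K)*(K + S)
t(H, X) = -17/7 + H/7 + X/7 (t(H, X) = 8/7 + ((X - 5*5) + H)/7 = 8/7 + ((X - 25) + H)/7 = 8/7 + ((-25 + X) + H)/7 = 8/7 + (-25 + H + X)/7 = 8/7 + (-25/7 + H/7 + X/7) = -17/7 + H/7 + X/7)
G((-2 + b)², -2)*t(7, -10) = ((-2)² + 4*(-2) + 4*(-2 + 3)² - 2*(-2 + 3)²)*(-17/7 + (⅐)*7 + (⅐)*(-10)) = (4 - 8 + 4*1² - 2*1²)*(-17/7 + 1 - 10/7) = (4 - 8 + 4*1 - 2*1)*(-20/7) = (4 - 8 + 4 - 2)*(-20/7) = -2*(-20/7) = 40/7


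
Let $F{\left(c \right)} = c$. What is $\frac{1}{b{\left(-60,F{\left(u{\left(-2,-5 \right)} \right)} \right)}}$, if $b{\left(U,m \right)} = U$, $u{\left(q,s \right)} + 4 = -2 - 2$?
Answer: $- \frac{1}{60} \approx -0.016667$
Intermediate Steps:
$u{\left(q,s \right)} = -8$ ($u{\left(q,s \right)} = -4 - 4 = -8$)
$\frac{1}{b{\left(-60,F{\left(u{\left(-2,-5 \right)} \right)} \right)}} = \frac{1}{-60} = - \frac{1}{60}$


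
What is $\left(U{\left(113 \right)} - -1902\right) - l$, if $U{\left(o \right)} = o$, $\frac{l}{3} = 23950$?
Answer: $-69835$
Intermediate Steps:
$l = 71850$ ($l = 3 \cdot 23950 = 71850$)
$\left(U{\left(113 \right)} - -1902\right) - l = \left(113 - -1902\right) - 71850 = \left(113 + 1902\right) - 71850 = 2015 - 71850 = -69835$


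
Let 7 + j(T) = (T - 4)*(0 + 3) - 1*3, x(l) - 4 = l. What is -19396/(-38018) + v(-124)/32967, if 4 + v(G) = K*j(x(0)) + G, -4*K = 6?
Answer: 317565949/626669703 ≈ 0.50675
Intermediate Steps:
x(l) = 4 + l
K = -3/2 (K = -¼*6 = -3/2 ≈ -1.5000)
j(T) = -22 + 3*T (j(T) = -7 + ((T - 4)*(0 + 3) - 1*3) = -7 + ((-4 + T)*3 - 3) = -7 + ((-12 + 3*T) - 3) = -7 + (-15 + 3*T) = -22 + 3*T)
v(G) = 11 + G (v(G) = -4 + (-3*(-22 + 3*(4 + 0))/2 + G) = -4 + (-3*(-22 + 3*4)/2 + G) = -4 + (-3*(-22 + 12)/2 + G) = -4 + (-3/2*(-10) + G) = -4 + (15 + G) = 11 + G)
-19396/(-38018) + v(-124)/32967 = -19396/(-38018) + (11 - 124)/32967 = -19396*(-1/38018) - 113*1/32967 = 9698/19009 - 113/32967 = 317565949/626669703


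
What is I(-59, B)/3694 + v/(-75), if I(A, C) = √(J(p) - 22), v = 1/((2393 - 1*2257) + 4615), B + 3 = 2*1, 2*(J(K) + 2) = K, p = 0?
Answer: -1/356325 + I*√6/1847 ≈ -2.8064e-6 + 0.0013262*I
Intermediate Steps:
J(K) = -2 + K/2
B = -1 (B = -3 + 2*1 = -3 + 2 = -1)
v = 1/4751 (v = 1/((2393 - 2257) + 4615) = 1/(136 + 4615) = 1/4751 ≈ 0.00021048)
I(A, C) = 2*I*√6 (I(A, C) = √((-2 + (½)*0) - 22) = √((-2 + 0) - 22) = √(-2 - 22) = √(-24) = 2*I*√6)
I(-59, B)/3694 + v/(-75) = (2*I*√6)/3694 + (1/4751)/(-75) = (2*I*√6)*(1/3694) + (1/4751)*(-1/75) = I*√6/1847 - 1/356325 = -1/356325 + I*√6/1847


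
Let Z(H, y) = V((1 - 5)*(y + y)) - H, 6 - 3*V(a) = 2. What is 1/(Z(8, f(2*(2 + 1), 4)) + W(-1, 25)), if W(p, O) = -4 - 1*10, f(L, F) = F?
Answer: -3/62 ≈ -0.048387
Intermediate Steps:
V(a) = 4/3 (V(a) = 2 - ⅓*2 = 2 - ⅔ = 4/3)
Z(H, y) = 4/3 - H
W(p, O) = -14 (W(p, O) = -4 - 10 = -14)
1/(Z(8, f(2*(2 + 1), 4)) + W(-1, 25)) = 1/((4/3 - 1*8) - 14) = 1/((4/3 - 8) - 14) = 1/(-20/3 - 14) = 1/(-62/3) = -3/62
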